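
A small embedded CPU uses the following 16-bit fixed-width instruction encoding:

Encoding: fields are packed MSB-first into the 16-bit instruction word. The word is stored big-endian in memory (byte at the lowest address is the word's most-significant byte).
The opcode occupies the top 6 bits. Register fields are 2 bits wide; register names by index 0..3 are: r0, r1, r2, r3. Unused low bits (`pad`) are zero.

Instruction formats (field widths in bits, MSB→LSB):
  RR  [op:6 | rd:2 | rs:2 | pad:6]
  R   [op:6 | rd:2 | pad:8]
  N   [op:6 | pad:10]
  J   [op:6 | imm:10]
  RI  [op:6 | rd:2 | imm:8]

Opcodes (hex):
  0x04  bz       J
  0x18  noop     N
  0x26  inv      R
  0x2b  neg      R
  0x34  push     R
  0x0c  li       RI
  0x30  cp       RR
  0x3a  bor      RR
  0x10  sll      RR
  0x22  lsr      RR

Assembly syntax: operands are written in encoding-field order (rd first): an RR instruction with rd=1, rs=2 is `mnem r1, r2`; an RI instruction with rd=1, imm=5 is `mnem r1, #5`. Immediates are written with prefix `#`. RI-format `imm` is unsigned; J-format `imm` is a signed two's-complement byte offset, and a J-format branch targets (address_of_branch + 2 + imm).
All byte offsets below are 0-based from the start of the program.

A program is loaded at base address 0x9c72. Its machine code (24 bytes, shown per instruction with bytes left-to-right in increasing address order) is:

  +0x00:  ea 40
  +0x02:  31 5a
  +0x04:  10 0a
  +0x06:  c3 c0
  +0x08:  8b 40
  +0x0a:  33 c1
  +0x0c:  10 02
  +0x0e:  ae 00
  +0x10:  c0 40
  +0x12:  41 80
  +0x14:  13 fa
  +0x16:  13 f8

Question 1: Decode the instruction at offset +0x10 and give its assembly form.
cp r0, r1

off 0x10: read c0 40 as big → 0xc040
  top 6b → 0x30 → cp [RR]
  rd@[9:8]=0x0 ⇒ r0
  rs@[7:6]=0x1 ⇒ r1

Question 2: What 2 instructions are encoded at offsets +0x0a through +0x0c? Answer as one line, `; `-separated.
li r3, #193; bz #2

off 0x0a: read 33 c1 as big → 0x33c1
  top 6b → 0xc → li [RI]
  [9:8] rd=3 = r3
  [7:0] imm=193 = #193
off 0x0c: read 10 02 as big → 0x1002
  top 6b → 0x4 → bz [J]
  [9:0] imm=2 = #2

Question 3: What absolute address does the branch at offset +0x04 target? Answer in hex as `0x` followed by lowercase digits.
0x9c82

[04] 10 0a → 0x100a
  op=0x100a>>10=0x4 ⇒ bz (J)
  imm@[9:0]=0xa ⇒ #10
  target = base 0x9c72 + off 0x04 + 2 + imm 10 = 0x9c82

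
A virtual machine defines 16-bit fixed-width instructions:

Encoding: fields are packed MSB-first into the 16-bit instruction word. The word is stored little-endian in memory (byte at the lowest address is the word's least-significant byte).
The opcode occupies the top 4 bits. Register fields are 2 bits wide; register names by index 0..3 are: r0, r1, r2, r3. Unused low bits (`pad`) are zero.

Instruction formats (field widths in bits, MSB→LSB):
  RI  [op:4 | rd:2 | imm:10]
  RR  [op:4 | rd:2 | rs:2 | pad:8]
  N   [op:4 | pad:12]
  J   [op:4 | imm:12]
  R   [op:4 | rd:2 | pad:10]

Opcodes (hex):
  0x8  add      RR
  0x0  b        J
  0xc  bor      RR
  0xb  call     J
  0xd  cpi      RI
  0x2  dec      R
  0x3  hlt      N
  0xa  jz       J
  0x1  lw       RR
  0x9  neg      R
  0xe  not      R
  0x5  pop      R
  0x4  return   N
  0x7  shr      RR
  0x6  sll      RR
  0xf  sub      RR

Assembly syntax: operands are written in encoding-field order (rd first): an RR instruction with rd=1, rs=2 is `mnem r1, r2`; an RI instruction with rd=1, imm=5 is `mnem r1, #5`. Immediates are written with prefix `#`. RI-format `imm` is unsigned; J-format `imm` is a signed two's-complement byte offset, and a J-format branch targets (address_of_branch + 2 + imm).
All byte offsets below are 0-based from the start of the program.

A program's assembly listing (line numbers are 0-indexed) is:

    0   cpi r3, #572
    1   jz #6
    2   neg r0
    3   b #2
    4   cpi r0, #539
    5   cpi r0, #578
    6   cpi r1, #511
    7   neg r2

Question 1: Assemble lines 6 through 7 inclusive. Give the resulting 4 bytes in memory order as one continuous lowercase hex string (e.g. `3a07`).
ffd50098

line 6 (cpi): pack op=0xd:4|rd=1:2|imm=511:10 = 0xd5ff; little→ ff d5
line 7 (neg): pack op=0x9:4|rd=2:2|pad=0:10 = 0x9800; little→ 00 98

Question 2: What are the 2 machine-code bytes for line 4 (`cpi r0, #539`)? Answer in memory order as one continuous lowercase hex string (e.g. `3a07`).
L4: cpi op=0xd:4|rd=0:2|imm=539:10 ⇒ 0xd21b ⇒ little 1b d2

1bd2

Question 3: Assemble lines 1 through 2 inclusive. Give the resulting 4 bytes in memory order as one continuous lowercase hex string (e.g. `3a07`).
06a00090

line 1 (jz): pack op=0xa:4|imm=6:12 = 0xa006; little→ 06 a0
line 2 (neg): pack op=0x9:4|rd=0:2|pad=0:10 = 0x9000; little→ 00 90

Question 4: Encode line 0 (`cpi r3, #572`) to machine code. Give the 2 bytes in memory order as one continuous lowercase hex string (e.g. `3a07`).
0. cpi fields op=0xd:4|rd=3:2|imm=572:10 → word de3ch → 3c de

3cde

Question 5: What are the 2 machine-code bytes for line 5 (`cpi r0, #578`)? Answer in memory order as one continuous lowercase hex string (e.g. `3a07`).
42d2

5. cpi fields op=0xd:4|rd=0:2|imm=578:10 → word d242h → 42 d2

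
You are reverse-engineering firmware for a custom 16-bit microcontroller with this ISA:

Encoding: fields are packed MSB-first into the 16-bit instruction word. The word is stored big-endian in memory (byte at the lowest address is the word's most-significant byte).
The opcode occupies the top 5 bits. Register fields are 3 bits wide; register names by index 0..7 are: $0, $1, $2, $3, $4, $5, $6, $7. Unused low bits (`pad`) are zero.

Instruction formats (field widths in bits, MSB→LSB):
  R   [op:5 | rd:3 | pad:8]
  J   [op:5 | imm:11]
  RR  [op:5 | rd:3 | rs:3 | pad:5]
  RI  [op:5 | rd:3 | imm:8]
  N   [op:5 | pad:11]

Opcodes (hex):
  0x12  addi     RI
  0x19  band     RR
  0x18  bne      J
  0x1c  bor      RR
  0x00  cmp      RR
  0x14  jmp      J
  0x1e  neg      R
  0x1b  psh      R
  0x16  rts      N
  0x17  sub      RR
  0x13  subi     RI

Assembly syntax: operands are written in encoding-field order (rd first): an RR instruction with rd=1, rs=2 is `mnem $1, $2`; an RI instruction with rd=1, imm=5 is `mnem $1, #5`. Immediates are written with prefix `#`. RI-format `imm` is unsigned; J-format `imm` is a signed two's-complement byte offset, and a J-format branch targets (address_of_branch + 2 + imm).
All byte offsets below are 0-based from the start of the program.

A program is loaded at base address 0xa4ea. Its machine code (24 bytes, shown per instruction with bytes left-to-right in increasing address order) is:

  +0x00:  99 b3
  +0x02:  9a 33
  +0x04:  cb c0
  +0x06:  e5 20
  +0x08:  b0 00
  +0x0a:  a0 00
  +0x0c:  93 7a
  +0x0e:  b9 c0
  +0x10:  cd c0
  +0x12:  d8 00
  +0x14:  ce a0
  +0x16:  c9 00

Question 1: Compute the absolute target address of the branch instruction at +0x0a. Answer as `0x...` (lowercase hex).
0xa4f6

@+0a  big-endian(a0 00) = 0xa000
  top 5b → 0x14 → jmp [J]
  imm@[10:0]=0x0 ⇒ #0
  target = base 0xa4ea + off 0x0a + 2 + imm 0 = 0xa4f6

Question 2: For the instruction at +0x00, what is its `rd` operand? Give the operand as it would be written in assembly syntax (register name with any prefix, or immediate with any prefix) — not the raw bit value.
[00] 99 b3 → 0x99b3
  op=0x99b3>>11=0x13 ⇒ subi (RI)
  [10:8] rd=1 = $1
  [7:0] imm=179 = #179

$1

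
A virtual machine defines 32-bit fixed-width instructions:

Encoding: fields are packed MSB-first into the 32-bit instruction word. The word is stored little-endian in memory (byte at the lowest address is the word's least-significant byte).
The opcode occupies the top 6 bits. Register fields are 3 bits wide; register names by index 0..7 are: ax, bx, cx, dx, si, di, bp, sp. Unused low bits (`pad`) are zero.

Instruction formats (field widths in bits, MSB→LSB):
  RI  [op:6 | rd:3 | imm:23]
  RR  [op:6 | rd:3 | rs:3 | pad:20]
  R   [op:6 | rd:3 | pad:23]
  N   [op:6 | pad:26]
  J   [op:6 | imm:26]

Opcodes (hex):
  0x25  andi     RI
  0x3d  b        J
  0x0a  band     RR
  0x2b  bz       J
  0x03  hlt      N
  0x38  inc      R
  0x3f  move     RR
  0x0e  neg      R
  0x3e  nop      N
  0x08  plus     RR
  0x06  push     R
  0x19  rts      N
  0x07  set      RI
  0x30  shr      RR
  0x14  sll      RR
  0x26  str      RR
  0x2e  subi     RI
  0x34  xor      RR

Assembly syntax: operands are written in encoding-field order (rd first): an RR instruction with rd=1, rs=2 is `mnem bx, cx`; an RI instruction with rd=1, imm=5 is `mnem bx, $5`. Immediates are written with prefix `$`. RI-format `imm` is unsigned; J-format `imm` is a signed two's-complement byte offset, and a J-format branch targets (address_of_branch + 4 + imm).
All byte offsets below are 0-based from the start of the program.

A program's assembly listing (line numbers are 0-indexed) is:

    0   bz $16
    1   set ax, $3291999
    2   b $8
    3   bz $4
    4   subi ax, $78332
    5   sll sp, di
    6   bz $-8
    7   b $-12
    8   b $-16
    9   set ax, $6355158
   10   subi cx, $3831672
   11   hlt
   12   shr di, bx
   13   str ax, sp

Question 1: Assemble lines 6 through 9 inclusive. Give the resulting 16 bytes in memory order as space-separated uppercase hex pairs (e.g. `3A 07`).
F8 FF FF AF F4 FF FF F7 F0 FF FF F7 D6 F8 60 1C

line 6 (bz): pack op=0x2b:6|imm=-8:26 = 0xaffffff8; little→ f8 ff ff af
line 7 (b): pack op=0x3d:6|imm=-12:26 = 0xf7fffff4; little→ f4 ff ff f7
line 8 (b): pack op=0x3d:6|imm=-16:26 = 0xf7fffff0; little→ f0 ff ff f7
line 9 (set): pack op=0x7:6|rd=0:3|imm=6355158:23 = 0x1c60f8d6; little→ d6 f8 60 1c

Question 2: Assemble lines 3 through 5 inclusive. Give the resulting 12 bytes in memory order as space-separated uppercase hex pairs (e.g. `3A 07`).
04 00 00 AC FC 31 01 B8 00 00 D0 53

line 3 (bz): pack op=0x2b:6|imm=4:26 = 0xac000004; little→ 04 00 00 ac
line 4 (subi): pack op=0x2e:6|rd=0:3|imm=78332:23 = 0xb80131fc; little→ fc 31 01 b8
line 5 (sll): pack op=0x14:6|rd=7:3|rs=5:3|pad=0:20 = 0x53d00000; little→ 00 00 d0 53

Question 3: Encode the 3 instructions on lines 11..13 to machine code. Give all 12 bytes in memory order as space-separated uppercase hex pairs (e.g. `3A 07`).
11. hlt fields op=0x3:6|pad=0:26 → word 0c000000h → 00 00 00 0c
12. shr fields op=0x30:6|rd=5:3|rs=1:3|pad=0:20 → word c2900000h → 00 00 90 c2
13. str fields op=0x26:6|rd=0:3|rs=7:3|pad=0:20 → word 98700000h → 00 00 70 98

00 00 00 0C 00 00 90 C2 00 00 70 98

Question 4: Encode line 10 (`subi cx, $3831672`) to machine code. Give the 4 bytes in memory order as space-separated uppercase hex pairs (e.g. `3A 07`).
line 10 (subi): pack op=0x2e:6|rd=2:3|imm=3831672:23 = 0xb93a7778; little→ 78 77 3a b9

78 77 3A B9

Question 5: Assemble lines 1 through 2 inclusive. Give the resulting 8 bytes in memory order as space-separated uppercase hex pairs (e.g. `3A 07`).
5F 3B 32 1C 08 00 00 F4

1. set fields op=0x7:6|rd=0:3|imm=3291999:23 → word 1c323b5fh → 5f 3b 32 1c
2. b fields op=0x3d:6|imm=8:26 → word f4000008h → 08 00 00 f4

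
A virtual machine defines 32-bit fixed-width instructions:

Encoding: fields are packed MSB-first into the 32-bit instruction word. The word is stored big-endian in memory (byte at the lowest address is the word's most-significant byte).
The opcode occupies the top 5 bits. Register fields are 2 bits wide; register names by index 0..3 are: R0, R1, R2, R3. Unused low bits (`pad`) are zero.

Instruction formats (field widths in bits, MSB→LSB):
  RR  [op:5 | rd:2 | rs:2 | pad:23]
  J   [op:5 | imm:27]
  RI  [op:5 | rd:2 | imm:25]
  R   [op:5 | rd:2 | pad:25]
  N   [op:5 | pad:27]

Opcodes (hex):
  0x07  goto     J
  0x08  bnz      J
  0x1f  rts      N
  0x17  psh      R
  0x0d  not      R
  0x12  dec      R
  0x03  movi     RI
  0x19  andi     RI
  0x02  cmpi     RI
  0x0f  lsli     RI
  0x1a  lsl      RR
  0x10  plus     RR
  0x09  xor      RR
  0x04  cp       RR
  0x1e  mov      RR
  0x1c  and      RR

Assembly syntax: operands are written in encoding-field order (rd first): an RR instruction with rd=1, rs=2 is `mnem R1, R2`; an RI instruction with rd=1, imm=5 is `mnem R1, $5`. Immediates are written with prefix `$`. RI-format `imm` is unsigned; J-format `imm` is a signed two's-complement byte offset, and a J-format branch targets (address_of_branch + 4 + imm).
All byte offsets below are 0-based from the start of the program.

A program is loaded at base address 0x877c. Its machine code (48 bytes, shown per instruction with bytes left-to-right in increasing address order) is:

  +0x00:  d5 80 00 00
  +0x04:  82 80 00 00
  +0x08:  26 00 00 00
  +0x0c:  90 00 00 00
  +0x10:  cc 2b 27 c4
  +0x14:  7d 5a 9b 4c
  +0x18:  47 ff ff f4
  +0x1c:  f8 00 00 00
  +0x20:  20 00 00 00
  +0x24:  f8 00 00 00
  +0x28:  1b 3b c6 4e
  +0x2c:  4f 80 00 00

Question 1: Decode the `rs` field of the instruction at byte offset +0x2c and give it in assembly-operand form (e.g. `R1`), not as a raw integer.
off 0x2c: read 4f 80 00 00 as big → 0x4f800000
  opcode bits[31:27]=0x9: xor/RR
  [26:25] rd=3 = R3
  [24:23] rs=3 = R3

R3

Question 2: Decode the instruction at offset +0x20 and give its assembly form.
cp R0, R0

off 0x20: read 20 00 00 00 as big → 0x20000000
  op=0x20000000>>27=0x4 ⇒ cp (RR)
  rd@[26:25]=0x0 ⇒ R0
  rs@[24:23]=0x0 ⇒ R0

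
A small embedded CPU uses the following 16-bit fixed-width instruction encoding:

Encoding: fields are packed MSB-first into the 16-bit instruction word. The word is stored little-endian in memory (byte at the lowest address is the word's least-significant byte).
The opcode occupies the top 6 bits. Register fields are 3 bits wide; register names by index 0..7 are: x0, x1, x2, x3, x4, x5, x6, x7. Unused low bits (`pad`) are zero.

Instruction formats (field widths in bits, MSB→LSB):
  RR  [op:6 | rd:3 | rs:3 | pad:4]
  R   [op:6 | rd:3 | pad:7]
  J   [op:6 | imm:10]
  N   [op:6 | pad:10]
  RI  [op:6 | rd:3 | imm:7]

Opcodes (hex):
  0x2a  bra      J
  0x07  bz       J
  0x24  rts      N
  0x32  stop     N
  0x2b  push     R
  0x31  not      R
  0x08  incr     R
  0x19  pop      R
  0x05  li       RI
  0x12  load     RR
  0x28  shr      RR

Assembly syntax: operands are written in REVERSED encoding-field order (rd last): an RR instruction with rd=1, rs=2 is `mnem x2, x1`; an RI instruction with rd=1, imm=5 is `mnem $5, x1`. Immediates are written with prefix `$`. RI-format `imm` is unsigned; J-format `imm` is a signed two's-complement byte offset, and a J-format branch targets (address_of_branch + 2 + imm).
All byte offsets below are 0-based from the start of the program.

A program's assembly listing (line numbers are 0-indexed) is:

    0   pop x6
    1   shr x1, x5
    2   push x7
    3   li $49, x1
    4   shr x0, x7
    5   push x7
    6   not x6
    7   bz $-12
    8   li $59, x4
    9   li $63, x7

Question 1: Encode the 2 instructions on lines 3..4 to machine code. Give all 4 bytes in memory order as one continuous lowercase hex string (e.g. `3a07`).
L3: li op=0x5:6|rd=1:3|imm=49:7 ⇒ 0x14b1 ⇒ little b1 14
L4: shr op=0x28:6|rd=7:3|rs=0:3|pad=0:4 ⇒ 0xa380 ⇒ little 80 a3

b11480a3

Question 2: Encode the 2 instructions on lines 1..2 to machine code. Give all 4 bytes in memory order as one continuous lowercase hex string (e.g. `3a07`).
1. shr fields op=0x28:6|rd=5:3|rs=1:3|pad=0:4 → word a290h → 90 a2
2. push fields op=0x2b:6|rd=7:3|pad=0:7 → word af80h → 80 af

90a280af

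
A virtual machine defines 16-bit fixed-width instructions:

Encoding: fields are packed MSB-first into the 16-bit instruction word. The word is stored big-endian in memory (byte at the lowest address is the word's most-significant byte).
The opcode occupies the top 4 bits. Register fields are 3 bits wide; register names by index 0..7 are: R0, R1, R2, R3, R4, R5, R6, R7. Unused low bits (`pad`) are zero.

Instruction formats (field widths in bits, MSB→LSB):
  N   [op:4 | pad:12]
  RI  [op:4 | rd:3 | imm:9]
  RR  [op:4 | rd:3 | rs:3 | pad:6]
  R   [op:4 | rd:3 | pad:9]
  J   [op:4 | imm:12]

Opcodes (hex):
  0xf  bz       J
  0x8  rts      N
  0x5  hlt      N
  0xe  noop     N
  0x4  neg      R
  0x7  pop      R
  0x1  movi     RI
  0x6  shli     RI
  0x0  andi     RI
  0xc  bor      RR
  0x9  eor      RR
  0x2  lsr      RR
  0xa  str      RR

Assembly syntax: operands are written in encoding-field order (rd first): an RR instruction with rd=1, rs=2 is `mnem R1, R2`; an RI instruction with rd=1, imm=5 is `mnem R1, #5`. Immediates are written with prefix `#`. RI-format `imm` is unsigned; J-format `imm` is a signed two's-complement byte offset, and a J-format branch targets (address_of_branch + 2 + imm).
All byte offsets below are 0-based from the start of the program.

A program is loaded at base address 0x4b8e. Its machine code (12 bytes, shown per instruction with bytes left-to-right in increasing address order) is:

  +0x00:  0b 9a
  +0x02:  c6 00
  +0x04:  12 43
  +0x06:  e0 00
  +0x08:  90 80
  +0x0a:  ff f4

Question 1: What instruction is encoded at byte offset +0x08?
eor R0, R2

[08] 90 80 → 0x9080
  op=0x9080>>12=0x9 ⇒ eor (RR)
  [11:9] rd=0 = R0
  [8:6] rs=2 = R2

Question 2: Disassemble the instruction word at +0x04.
@+04  big-endian(12 43) = 0x1243
  opcode bits[15:12]=0x1: movi/RI
  [11:9] rd=1 = R1
  [8:0] imm=67 = #67

movi R1, #67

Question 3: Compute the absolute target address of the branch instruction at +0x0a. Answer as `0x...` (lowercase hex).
+0x0a: ff f4 ⇒ word 0xfff4 (big)
  top 4b → 0xf → bz [J]
  [11:0] imm=4084 (s12→-12) = #-12
  target = base 0x4b8e + off 0x0a + 2 + imm -12 = 0x4b8e

0x4b8e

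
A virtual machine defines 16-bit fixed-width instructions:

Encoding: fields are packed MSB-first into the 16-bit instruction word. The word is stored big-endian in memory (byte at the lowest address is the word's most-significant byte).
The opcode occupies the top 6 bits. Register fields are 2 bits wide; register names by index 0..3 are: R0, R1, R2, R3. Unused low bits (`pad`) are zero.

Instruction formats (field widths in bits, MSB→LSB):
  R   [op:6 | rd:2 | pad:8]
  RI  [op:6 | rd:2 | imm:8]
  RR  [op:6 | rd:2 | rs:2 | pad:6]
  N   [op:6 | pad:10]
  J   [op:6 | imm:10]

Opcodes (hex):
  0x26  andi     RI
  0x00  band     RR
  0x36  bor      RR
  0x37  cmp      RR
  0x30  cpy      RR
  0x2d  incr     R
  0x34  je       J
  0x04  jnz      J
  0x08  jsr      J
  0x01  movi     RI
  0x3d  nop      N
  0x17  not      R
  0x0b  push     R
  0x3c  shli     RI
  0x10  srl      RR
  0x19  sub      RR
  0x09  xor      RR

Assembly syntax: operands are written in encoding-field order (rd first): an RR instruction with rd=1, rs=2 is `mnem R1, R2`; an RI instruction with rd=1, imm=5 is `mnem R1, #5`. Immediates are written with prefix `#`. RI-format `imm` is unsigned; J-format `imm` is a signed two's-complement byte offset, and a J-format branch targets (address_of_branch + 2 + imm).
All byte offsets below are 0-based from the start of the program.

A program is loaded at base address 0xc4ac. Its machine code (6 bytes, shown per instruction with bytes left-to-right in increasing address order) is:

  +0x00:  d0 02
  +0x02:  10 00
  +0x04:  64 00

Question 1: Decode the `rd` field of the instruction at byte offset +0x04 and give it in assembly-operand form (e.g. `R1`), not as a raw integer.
R0

+0x04: 64 00 ⇒ word 0x6400 (big)
  opcode bits[15:10]=0x19: sub/RR
  [9:8] rd=0 = R0
  [7:6] rs=0 = R0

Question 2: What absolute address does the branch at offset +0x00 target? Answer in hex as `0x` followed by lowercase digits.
0xc4b0

+0x00: d0 02 ⇒ word 0xd002 (big)
  opcode bits[15:10]=0x34: je/J
  imm: (w>>0)&0x3ff=0x2 → #2
  target = base 0xc4ac + off 0x00 + 2 + imm 2 = 0xc4b0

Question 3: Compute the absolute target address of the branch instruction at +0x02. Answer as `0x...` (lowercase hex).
0xc4b0

off 0x02: read 10 00 as big → 0x1000
  opcode bits[15:10]=0x4: jnz/J
  imm: (w>>0)&0x3ff=0x0 → #0
  target = base 0xc4ac + off 0x02 + 2 + imm 0 = 0xc4b0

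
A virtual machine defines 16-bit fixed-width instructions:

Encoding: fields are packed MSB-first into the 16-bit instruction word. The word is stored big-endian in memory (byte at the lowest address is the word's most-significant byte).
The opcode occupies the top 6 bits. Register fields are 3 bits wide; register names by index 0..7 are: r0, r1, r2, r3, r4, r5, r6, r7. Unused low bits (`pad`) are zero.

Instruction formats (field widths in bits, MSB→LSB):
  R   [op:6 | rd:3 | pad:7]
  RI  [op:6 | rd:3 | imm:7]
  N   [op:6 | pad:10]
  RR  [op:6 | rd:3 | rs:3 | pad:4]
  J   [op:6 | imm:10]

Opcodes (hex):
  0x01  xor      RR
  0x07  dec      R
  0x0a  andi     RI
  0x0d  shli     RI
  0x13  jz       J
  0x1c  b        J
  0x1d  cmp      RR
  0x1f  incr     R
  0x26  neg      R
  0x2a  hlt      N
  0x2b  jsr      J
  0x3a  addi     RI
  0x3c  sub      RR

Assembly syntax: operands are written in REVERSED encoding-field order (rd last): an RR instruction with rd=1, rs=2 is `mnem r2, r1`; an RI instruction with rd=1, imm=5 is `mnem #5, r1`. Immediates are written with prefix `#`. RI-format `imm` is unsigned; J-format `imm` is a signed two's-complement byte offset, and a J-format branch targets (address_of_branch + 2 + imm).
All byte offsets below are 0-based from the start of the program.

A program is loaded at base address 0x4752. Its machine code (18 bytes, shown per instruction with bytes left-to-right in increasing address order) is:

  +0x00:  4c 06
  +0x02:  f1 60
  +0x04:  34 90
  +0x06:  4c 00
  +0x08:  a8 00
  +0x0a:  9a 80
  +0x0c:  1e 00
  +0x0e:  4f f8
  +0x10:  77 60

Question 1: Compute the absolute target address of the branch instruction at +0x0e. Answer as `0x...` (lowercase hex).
0x475a

+0x0e: 4f f8 ⇒ word 0x4ff8 (big)
  opcode bits[15:10]=0x13: jz/J
  imm: (w>>0)&0x3ff=0x3f8 (s10→-8) → #-8
  target = base 0x4752 + off 0x0e + 2 + imm -8 = 0x475a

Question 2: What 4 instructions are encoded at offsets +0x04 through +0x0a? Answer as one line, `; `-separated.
shli #16, r1; jz #0; hlt; neg r5

off 0x04: read 34 90 as big → 0x3490
  op=0x3490>>10=0xd ⇒ shli (RI)
  rd: (w>>7)&0x7=0x1 → r1
  imm: (w>>0)&0x7f=0x10 → #16
off 0x06: read 4c 00 as big → 0x4c00
  op=0x4c00>>10=0x13 ⇒ jz (J)
  imm: (w>>0)&0x3ff=0x0 → #0
off 0x08: read a8 00 as big → 0xa800
  op=0xa800>>10=0x2a ⇒ hlt (N)
off 0x0a: read 9a 80 as big → 0x9a80
  op=0x9a80>>10=0x26 ⇒ neg (R)
  rd: (w>>7)&0x7=0x5 → r5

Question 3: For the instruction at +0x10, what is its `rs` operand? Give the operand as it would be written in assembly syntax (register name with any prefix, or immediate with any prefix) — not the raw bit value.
off 0x10: read 77 60 as big → 0x7760
  opcode bits[15:10]=0x1d: cmp/RR
  rd: (w>>7)&0x7=0x6 → r6
  rs: (w>>4)&0x7=0x6 → r6

r6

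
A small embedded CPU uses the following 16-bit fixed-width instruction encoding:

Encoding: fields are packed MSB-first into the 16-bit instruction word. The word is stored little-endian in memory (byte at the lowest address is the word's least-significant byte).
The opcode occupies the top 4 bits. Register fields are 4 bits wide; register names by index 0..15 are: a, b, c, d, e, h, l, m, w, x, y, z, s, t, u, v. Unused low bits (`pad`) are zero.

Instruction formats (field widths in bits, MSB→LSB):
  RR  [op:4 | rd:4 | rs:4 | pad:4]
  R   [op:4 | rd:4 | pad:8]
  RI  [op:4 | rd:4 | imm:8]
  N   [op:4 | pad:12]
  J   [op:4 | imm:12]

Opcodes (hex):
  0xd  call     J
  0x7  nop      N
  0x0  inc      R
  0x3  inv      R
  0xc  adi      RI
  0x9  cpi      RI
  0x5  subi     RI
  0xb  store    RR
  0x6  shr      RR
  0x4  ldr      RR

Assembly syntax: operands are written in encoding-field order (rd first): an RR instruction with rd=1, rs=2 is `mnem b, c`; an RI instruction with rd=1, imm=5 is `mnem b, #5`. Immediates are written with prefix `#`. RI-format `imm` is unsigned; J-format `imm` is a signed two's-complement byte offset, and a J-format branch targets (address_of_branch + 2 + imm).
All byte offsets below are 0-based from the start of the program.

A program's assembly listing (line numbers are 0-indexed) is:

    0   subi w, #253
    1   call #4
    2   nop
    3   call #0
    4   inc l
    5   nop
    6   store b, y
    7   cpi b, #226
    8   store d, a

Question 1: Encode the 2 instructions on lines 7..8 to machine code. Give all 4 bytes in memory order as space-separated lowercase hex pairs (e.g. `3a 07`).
e2 91 00 b3

L7: cpi op=0x9:4|rd=1:4|imm=226:8 ⇒ 0x91e2 ⇒ little e2 91
L8: store op=0xb:4|rd=3:4|rs=0:4|pad=0:4 ⇒ 0xb300 ⇒ little 00 b3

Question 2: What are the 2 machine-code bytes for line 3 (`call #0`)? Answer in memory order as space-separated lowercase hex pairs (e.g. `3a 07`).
L3: call op=0xd:4|imm=0:12 ⇒ 0xd000 ⇒ little 00 d0

00 d0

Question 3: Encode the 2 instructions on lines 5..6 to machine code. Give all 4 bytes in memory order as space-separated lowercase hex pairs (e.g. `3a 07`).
line 5 (nop): pack op=0x7:4|pad=0:12 = 0x7000; little→ 00 70
line 6 (store): pack op=0xb:4|rd=1:4|rs=10:4|pad=0:4 = 0xb1a0; little→ a0 b1

00 70 a0 b1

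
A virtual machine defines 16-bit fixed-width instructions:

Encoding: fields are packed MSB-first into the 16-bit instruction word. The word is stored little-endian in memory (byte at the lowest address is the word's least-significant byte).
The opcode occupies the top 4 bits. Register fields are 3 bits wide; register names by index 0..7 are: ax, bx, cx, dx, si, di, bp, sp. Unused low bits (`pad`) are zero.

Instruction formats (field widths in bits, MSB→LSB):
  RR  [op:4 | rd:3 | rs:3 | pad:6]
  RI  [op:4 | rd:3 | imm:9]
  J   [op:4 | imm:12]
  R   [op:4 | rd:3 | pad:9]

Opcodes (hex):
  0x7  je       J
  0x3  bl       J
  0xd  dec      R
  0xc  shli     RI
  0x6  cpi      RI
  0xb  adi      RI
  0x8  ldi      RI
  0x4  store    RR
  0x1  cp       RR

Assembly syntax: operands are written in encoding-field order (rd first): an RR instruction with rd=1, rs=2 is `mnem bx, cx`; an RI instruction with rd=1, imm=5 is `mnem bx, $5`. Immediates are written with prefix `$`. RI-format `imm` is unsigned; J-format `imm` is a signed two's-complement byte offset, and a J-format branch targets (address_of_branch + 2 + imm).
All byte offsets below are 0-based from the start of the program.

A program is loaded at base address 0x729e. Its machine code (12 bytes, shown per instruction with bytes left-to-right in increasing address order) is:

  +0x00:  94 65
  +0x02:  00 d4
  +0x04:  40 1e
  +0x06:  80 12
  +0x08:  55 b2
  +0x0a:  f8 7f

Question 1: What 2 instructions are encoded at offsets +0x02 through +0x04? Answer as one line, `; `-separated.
@+02  little-endian(00 d4) = 0xd400
  op=0xd400>>12=0xd ⇒ dec (R)
  [11:9] rd=2 = cx
@+04  little-endian(40 1e) = 0x1e40
  op=0x1e40>>12=0x1 ⇒ cp (RR)
  [11:9] rd=7 = sp
  [8:6] rs=1 = bx

dec cx; cp sp, bx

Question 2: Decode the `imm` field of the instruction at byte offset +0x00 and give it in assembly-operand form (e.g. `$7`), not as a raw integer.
$404

+0x00: 94 65 ⇒ word 0x6594 (little)
  opcode bits[15:12]=0x6: cpi/RI
  [11:9] rd=2 = cx
  [8:0] imm=404 = $404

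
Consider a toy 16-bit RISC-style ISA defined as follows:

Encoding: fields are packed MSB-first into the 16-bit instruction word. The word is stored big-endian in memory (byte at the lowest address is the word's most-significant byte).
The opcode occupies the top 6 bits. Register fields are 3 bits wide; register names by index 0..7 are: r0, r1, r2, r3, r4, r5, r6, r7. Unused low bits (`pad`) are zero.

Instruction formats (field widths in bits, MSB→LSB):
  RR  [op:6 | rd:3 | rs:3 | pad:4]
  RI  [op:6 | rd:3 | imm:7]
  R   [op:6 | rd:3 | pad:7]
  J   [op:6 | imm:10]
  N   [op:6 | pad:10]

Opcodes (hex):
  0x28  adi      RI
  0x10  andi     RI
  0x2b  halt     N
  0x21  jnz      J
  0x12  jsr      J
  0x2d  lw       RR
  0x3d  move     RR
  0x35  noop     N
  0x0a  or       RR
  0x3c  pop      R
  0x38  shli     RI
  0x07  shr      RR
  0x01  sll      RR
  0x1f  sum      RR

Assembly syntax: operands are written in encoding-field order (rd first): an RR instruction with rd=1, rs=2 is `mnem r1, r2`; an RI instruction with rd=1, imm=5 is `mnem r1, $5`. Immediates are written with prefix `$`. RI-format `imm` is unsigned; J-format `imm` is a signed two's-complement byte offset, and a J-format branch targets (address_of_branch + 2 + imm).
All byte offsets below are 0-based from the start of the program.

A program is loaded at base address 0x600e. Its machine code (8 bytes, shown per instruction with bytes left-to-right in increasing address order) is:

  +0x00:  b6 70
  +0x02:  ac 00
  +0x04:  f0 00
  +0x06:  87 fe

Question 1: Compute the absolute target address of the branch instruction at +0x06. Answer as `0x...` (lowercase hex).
off 0x06: read 87 fe as big → 0x87fe
  top 6b → 0x21 → jnz [J]
  imm@[9:0]=0x3fe (s10→-2) ⇒ $-2
  target = base 0x600e + off 0x06 + 2 + imm -2 = 0x6014

0x6014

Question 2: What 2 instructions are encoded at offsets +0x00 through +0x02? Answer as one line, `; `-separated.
+0x00: b6 70 ⇒ word 0xb670 (big)
  top 6b → 0x2d → lw [RR]
  [9:7] rd=4 = r4
  [6:4] rs=7 = r7
+0x02: ac 00 ⇒ word 0xac00 (big)
  top 6b → 0x2b → halt [N]

lw r4, r7; halt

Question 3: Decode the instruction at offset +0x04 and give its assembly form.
pop r0

@+04  big-endian(f0 00) = 0xf000
  op=0xf000>>10=0x3c ⇒ pop (R)
  [9:7] rd=0 = r0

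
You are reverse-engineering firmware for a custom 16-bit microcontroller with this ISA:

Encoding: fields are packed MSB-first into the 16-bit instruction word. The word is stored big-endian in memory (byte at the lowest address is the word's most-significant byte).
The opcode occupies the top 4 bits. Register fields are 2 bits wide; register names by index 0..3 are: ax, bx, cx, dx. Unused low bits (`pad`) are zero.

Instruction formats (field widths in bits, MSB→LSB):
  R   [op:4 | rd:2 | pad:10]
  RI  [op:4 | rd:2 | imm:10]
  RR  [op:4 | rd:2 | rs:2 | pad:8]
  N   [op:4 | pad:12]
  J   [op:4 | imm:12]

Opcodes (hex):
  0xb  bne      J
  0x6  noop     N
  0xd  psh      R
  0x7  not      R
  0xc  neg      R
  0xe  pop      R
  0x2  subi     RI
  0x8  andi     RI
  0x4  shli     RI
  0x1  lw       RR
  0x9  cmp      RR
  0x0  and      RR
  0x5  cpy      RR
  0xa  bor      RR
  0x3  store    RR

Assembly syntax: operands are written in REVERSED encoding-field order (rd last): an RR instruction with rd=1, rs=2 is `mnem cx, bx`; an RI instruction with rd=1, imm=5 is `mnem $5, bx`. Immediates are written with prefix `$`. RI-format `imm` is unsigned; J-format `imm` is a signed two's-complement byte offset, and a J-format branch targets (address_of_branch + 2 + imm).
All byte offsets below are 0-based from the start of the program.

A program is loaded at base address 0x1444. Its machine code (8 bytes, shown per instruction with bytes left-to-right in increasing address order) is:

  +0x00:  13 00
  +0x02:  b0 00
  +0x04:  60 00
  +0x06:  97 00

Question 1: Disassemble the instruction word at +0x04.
noop

[04] 60 00 → 0x6000
  top 4b → 0x6 → noop [N]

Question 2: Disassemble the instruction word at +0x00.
lw dx, ax

[00] 13 00 → 0x1300
  op=0x1300>>12=0x1 ⇒ lw (RR)
  rd: (w>>10)&0x3=0x0 → ax
  rs: (w>>8)&0x3=0x3 → dx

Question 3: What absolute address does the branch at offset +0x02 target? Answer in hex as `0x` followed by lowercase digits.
[02] b0 00 → 0xb000
  op=0xb000>>12=0xb ⇒ bne (J)
  imm@[11:0]=0x0 ⇒ $0
  target = base 0x1444 + off 0x02 + 2 + imm 0 = 0x1448

0x1448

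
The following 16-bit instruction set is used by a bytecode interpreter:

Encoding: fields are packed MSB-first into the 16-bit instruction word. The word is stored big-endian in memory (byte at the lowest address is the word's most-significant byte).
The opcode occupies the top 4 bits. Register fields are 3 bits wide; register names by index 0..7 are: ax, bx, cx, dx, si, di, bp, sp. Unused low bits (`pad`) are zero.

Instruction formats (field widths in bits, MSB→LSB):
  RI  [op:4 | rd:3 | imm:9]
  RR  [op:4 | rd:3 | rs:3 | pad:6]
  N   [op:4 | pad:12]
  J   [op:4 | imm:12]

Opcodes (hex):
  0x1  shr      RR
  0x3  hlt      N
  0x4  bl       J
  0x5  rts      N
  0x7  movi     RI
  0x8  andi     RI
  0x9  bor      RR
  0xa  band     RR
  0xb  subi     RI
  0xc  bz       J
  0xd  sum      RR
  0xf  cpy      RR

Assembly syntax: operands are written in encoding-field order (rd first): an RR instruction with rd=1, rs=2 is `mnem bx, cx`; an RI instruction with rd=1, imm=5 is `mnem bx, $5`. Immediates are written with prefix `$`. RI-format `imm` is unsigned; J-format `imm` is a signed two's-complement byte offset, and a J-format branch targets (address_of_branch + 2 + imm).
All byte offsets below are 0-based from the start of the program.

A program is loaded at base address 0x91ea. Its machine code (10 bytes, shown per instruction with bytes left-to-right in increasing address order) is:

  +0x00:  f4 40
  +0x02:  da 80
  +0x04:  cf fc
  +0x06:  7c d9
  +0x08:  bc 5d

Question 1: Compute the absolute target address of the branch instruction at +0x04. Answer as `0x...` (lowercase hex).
0x91ec

off 0x04: read cf fc as big → 0xcffc
  top 4b → 0xc → bz [J]
  imm: (w>>0)&0xfff=0xffc (s12→-4) → $-4
  target = base 0x91ea + off 0x04 + 2 + imm -4 = 0x91ec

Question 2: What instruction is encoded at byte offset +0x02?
@+02  big-endian(da 80) = 0xda80
  op=0xda80>>12=0xd ⇒ sum (RR)
  rd: (w>>9)&0x7=0x5 → di
  rs: (w>>6)&0x7=0x2 → cx

sum di, cx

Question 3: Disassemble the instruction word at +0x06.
movi bp, $217

[06] 7c d9 → 0x7cd9
  opcode bits[15:12]=0x7: movi/RI
  rd: (w>>9)&0x7=0x6 → bp
  imm: (w>>0)&0x1ff=0xd9 → $217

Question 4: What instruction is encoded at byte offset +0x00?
@+00  big-endian(f4 40) = 0xf440
  top 4b → 0xf → cpy [RR]
  [11:9] rd=2 = cx
  [8:6] rs=1 = bx

cpy cx, bx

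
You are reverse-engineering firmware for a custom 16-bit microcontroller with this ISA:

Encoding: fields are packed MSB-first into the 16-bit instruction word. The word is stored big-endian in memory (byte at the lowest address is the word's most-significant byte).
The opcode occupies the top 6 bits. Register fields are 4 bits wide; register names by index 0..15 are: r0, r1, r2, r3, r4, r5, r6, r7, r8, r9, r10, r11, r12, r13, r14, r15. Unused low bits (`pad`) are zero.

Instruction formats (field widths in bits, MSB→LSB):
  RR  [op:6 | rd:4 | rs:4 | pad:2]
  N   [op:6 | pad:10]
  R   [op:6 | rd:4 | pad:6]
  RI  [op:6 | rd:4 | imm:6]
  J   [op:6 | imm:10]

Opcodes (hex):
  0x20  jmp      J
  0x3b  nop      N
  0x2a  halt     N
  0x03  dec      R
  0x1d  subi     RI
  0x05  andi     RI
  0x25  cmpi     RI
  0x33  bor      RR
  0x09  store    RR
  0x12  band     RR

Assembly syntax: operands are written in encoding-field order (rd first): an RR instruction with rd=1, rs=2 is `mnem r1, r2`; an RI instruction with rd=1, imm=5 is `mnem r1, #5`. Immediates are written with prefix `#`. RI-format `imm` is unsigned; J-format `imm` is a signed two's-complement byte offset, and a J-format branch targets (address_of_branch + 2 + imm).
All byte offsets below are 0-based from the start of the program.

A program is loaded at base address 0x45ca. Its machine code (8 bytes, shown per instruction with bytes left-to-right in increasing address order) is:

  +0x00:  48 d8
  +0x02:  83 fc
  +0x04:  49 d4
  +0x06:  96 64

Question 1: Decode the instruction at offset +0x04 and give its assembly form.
band r7, r5

[04] 49 d4 → 0x49d4
  op=0x49d4>>10=0x12 ⇒ band (RR)
  rd: (w>>6)&0xf=0x7 → r7
  rs: (w>>2)&0xf=0x5 → r5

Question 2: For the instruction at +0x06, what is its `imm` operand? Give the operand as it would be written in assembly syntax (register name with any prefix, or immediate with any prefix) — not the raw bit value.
#36

@+06  big-endian(96 64) = 0x9664
  opcode bits[15:10]=0x25: cmpi/RI
  [9:6] rd=9 = r9
  [5:0] imm=36 = #36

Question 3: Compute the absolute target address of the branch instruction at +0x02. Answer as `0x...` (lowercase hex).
0x45ca

+0x02: 83 fc ⇒ word 0x83fc (big)
  top 6b → 0x20 → jmp [J]
  imm: (w>>0)&0x3ff=0x3fc (s10→-4) → #-4
  target = base 0x45ca + off 0x02 + 2 + imm -4 = 0x45ca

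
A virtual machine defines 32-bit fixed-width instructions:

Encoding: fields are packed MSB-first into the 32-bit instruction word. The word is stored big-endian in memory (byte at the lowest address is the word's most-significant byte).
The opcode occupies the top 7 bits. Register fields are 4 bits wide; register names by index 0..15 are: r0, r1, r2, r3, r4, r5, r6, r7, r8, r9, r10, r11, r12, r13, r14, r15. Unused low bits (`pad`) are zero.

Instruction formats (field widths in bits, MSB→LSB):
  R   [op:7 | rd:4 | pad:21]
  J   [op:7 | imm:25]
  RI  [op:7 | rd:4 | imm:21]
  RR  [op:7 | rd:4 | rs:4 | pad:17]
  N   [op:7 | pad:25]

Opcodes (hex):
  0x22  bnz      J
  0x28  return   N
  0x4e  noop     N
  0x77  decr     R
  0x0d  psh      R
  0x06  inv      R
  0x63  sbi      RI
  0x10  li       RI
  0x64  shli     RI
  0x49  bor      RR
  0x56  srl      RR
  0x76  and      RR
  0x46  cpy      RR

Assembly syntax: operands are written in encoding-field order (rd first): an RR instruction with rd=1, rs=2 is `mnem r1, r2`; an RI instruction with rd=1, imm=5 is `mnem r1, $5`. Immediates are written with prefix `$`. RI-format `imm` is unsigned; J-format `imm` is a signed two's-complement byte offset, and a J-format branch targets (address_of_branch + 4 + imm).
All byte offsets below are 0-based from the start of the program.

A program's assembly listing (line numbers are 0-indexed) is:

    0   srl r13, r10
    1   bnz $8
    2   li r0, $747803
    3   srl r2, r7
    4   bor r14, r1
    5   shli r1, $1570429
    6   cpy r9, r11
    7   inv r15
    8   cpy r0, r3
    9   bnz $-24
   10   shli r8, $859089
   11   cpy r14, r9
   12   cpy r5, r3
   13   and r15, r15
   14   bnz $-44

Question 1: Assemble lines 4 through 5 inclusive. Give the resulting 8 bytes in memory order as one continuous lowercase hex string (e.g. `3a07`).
L4: bor op=0x49:7|rd=14:4|rs=1:4|pad=0:17 ⇒ 0x93c20000 ⇒ big 93 c2 00 00
L5: shli op=0x64:7|rd=1:4|imm=1570429:21 ⇒ 0xc837f67d ⇒ big c8 37 f6 7d

93c20000c837f67d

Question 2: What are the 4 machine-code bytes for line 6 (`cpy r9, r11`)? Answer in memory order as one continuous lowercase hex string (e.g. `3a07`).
L6: cpy op=0x46:7|rd=9:4|rs=11:4|pad=0:17 ⇒ 0x8d360000 ⇒ big 8d 36 00 00

8d360000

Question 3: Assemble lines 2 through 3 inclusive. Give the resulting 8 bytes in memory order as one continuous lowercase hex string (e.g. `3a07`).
line 2 (li): pack op=0x10:7|rd=0:4|imm=747803:21 = 0x200b691b; big→ 20 0b 69 1b
line 3 (srl): pack op=0x56:7|rd=2:4|rs=7:4|pad=0:17 = 0xac4e0000; big→ ac 4e 00 00

200b691bac4e0000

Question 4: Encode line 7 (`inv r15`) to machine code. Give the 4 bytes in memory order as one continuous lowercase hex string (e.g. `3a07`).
0de00000

7. inv fields op=0x6:7|rd=15:4|pad=0:21 → word 0de00000h → 0d e0 00 00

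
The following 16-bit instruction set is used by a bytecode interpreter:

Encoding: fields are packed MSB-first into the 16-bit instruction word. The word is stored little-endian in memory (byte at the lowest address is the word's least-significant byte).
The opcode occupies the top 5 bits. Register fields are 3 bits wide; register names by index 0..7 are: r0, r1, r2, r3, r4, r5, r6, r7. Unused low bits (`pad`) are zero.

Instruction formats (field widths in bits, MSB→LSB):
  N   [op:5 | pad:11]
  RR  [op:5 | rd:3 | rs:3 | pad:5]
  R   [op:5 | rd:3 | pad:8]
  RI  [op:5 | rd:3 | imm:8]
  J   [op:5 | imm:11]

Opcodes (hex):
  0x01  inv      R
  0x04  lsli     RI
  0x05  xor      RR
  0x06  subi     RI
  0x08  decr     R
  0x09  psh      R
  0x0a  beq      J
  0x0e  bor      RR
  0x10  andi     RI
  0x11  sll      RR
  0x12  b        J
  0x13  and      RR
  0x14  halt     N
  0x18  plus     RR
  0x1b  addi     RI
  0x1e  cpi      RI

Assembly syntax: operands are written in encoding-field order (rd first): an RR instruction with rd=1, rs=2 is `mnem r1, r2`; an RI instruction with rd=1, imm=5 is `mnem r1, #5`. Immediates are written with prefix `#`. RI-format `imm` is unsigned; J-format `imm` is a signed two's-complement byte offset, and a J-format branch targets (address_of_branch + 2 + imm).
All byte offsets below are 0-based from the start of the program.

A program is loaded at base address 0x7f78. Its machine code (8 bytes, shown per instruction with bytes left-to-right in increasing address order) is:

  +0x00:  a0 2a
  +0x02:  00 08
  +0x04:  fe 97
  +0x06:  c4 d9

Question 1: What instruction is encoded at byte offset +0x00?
xor r2, r5

@+00  little-endian(a0 2a) = 0x2aa0
  opcode bits[15:11]=0x5: xor/RR
  rd@[10:8]=0x2 ⇒ r2
  rs@[7:5]=0x5 ⇒ r5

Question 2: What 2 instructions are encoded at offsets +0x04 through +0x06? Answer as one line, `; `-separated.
off 0x04: read fe 97 as little → 0x97fe
  opcode bits[15:11]=0x12: b/J
  [10:0] imm=2046 (s11→-2) = #-2
off 0x06: read c4 d9 as little → 0xd9c4
  opcode bits[15:11]=0x1b: addi/RI
  [10:8] rd=1 = r1
  [7:0] imm=196 = #196

b #-2; addi r1, #196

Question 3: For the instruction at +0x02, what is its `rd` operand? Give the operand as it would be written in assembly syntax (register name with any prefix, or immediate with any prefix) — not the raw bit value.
[02] 00 08 → 0x0800
  opcode bits[15:11]=0x1: inv/R
  rd: (w>>8)&0x7=0x0 → r0

r0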